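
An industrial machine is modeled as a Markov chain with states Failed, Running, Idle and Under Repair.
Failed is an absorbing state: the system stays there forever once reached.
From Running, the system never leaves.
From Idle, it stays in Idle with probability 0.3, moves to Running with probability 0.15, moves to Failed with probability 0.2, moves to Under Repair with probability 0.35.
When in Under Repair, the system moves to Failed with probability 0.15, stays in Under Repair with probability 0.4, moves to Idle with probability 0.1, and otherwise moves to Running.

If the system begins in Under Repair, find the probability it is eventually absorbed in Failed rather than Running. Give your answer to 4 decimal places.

0.3247

Let h(s) be the probability of absorption at Failed starting from transient state s. Then h(Failed) = 1 and h(Running) = 0. By first-step analysis:
h(Idle) = 0.2·1 + 0.15·0 + 0.3·h(Idle) + 0.35·h(Under Repair)
h(Under Repair) = 0.15·1 + 0.35·0 + 0.1·h(Idle) + 0.4·h(Under Repair)
Solving: h(Idle) = 0.4481, h(Under Repair) = 0.3247.
Starting from Under Repair, the probability is 0.3247.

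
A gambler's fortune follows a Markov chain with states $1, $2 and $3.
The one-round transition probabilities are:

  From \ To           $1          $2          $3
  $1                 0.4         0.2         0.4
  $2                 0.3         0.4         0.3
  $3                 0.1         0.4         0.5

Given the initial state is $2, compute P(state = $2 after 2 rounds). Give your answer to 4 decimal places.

Sum over the intermediate state after 1 round:
P = P($2→$1)·P($1→$2) + P($2→$2)·P($2→$2) + P($2→$3)·P($3→$2)
  = 0.3×0.2 + 0.4×0.4 + 0.3×0.4
  = 0.0600 + 0.1600 + 0.1200 = 0.3400

0.3400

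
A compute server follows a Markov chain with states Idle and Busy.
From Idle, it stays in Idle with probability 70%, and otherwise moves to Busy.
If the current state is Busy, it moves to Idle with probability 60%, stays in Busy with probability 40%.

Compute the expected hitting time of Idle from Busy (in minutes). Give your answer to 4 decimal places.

Let t(s) be the expected number of minutes to first reach Idle from state s, with t(Idle) = 0. Conditioning on the first minute:
t(Busy) = 1 + 0.4·t(Busy)
Solving: t(Busy) = 1.6667.
Expected minutes from Busy to Idle: 1.6667.

1.6667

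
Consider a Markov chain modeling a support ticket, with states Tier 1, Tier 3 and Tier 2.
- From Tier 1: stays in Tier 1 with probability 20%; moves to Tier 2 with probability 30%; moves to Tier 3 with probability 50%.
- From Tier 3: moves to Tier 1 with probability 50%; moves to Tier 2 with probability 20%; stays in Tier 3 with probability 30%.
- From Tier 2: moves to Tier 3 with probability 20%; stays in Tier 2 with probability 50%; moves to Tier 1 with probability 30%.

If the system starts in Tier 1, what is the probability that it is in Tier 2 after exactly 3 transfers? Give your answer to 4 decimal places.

0.3310

Propagate the distribution vector 3 transfers from Tier 1.
After 0 transfers: (1.0000, 0.0000, 0.0000)
After 1 transfer: (0.2000, 0.5000, 0.3000)
After 2 transfers: (0.3800, 0.3100, 0.3100)
After 3 transfers: (0.3240, 0.3450, 0.3310)
P(in Tier 2 after 3 transfers) = 0.3310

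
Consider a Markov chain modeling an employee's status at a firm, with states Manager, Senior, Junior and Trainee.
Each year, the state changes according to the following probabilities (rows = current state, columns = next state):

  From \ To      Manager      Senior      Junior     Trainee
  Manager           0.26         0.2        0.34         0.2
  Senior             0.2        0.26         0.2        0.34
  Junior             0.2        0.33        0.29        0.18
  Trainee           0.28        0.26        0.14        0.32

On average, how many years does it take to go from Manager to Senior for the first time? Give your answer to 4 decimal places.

Let t(s) be the expected number of years to first reach Senior from state s, with t(Senior) = 0. Conditioning on the first year:
t(Manager) = 1 + 0.26·t(Manager) + 0.34·t(Junior) + 0.2·t(Trainee)
t(Junior) = 1 + 0.2·t(Manager) + 0.29·t(Junior) + 0.18·t(Trainee)
t(Trainee) = 1 + 0.28·t(Manager) + 0.14·t(Junior) + 0.32·t(Trainee)
Solving: t(Manager) = 4.0019, t(Junior) = 3.5095, t(Trainee) = 3.8410.
Expected years from Manager to Senior: 4.0019.

4.0019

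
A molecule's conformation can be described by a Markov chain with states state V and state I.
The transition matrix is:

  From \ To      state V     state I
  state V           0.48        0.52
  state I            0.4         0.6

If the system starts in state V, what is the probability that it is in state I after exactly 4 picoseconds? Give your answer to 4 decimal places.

0.5652

Propagate the distribution vector 4 picoseconds from state V.
After 0 picoseconds: (1.0000, 0.0000)
After 1 picosecond: (0.4800, 0.5200)
After 2 picoseconds: (0.4384, 0.5616)
After 3 picoseconds: (0.4351, 0.5649)
After 4 picoseconds: (0.4348, 0.5652)
P(in state I after 4 picoseconds) = 0.5652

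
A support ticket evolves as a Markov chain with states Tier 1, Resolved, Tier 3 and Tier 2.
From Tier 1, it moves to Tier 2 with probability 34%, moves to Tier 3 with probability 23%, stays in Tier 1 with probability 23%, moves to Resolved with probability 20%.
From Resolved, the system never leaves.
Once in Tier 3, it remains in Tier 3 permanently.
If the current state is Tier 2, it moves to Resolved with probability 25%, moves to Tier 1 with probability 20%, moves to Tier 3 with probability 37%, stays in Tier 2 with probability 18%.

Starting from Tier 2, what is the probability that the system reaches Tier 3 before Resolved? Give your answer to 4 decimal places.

0.5873

Let h(s) be the probability of absorption at Tier 3 starting from transient state s. Then h(Tier 3) = 1 and h(Resolved) = 0. By first-step analysis:
h(Tier 1) = 0.23·h(Tier 1) + 0.2·0 + 0.23·1 + 0.34·h(Tier 2)
h(Tier 2) = 0.2·h(Tier 1) + 0.25·0 + 0.37·1 + 0.18·h(Tier 2)
Solving: h(Tier 1) = 0.5580, h(Tier 2) = 0.5873.
Starting from Tier 2, the probability is 0.5873.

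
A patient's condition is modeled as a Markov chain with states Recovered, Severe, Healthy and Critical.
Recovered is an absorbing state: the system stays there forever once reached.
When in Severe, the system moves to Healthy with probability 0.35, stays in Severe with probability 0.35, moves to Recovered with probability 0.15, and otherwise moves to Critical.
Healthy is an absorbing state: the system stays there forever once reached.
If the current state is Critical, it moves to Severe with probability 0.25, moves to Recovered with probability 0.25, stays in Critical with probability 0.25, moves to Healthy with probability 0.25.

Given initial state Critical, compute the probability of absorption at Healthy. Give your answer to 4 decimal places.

Let h(s) be the probability of absorption at Healthy starting from transient state s. Then h(Healthy) = 1 and h(Recovered) = 0. By first-step analysis:
h(Severe) = 0.15·0 + 0.35·h(Severe) + 0.35·1 + 0.15·h(Critical)
h(Critical) = 0.25·0 + 0.25·h(Severe) + 0.25·1 + 0.25·h(Critical)
Solving: h(Severe) = 0.6667, h(Critical) = 0.5556.
Starting from Critical, the probability is 0.5556.

0.5556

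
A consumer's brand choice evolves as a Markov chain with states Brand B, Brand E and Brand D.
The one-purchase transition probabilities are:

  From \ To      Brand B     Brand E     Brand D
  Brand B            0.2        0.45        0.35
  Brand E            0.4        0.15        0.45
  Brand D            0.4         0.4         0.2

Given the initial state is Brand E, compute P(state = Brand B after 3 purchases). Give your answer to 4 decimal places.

Propagate the distribution vector 3 purchases from Brand E.
After 0 purchases: (0.0000, 1.0000, 0.0000)
After 1 purchase: (0.4000, 0.1500, 0.4500)
After 2 purchases: (0.3200, 0.3825, 0.2975)
After 3 purchases: (0.3360, 0.3204, 0.3436)
P(in Brand B after 3 purchases) = 0.3360

0.3360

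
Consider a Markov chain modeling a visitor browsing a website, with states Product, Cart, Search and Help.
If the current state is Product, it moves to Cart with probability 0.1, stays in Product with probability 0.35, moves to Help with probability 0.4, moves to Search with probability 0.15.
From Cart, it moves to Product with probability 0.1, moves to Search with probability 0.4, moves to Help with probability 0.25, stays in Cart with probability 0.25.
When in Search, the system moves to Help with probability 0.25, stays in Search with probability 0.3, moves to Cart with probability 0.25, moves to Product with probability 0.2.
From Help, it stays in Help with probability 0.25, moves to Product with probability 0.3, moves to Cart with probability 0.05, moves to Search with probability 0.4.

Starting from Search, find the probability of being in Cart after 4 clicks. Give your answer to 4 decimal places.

Propagate the distribution vector 4 clicks from Search.
After 0 clicks: (0.0000, 0.0000, 1.0000, 0.0000)
After 1 click: (0.2000, 0.2500, 0.3000, 0.2500)
After 2 clicks: (0.2300, 0.1700, 0.3200, 0.2800)
After 3 clicks: (0.2455, 0.1595, 0.3105, 0.2845)
After 4 clicks: (0.2493, 0.1563, 0.3076, 0.2868)
P(in Cart after 4 clicks) = 0.1563

0.1563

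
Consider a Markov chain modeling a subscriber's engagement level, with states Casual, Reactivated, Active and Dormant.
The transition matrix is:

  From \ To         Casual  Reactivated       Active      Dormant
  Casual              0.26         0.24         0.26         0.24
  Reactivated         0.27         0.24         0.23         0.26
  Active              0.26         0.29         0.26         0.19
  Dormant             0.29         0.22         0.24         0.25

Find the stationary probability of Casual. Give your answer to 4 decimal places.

0.2695

Let the stationary distribution be π with π = πP and π_1 + π_2 + π_3 + π_4 = 1.
π_1 = 0.26·π_1 + 0.27·π_2 + 0.26·π_3 + 0.29·π_4
π_2 = 0.24·π_1 + 0.24·π_2 + 0.29·π_3 + 0.22·π_4
π_3 = 0.26·π_1 + 0.23·π_2 + 0.26·π_3 + 0.24·π_4
Solving with the normalization constraint gives π = (0.2695, 0.2477, 0.2479, 0.2349).
So the stationary probability of Casual is 0.2695.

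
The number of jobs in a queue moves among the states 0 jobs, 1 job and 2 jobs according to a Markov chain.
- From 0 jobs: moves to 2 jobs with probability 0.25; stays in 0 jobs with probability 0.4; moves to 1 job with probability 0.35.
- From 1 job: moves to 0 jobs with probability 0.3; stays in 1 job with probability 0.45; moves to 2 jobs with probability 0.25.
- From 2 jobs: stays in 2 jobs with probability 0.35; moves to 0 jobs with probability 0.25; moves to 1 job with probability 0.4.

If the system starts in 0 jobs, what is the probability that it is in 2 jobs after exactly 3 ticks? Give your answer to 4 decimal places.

Propagate the distribution vector 3 ticks from 0 jobs.
After 0 ticks: (1.0000, 0.0000, 0.0000)
After 1 tick: (0.4000, 0.3500, 0.2500)
After 2 ticks: (0.3275, 0.3975, 0.2750)
After 3 ticks: (0.3190, 0.4035, 0.2775)
P(in 2 jobs after 3 ticks) = 0.2775

0.2775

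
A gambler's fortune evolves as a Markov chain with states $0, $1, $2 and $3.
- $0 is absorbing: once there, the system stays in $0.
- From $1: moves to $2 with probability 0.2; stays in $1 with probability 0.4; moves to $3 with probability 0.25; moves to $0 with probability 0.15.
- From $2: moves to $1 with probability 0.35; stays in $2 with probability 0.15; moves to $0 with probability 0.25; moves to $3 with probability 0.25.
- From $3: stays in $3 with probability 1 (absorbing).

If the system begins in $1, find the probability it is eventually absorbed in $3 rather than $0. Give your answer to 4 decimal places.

0.5966

Let h(s) be the probability of absorption at $3 starting from transient state s. Then h($3) = 1 and h($0) = 0. By first-step analysis:
h($1) = 0.15·0 + 0.4·h($1) + 0.2·h($2) + 0.25·1
h($2) = 0.25·0 + 0.35·h($1) + 0.15·h($2) + 0.25·1
Solving: h($1) = 0.5966, h($2) = 0.5398.
Starting from $1, the probability is 0.5966.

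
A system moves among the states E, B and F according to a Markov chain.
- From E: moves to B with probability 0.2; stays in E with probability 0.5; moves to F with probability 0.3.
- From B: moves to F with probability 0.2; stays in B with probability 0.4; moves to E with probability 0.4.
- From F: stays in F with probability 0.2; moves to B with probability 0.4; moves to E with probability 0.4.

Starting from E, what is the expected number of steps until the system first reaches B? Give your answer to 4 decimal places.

3.9286

Let t(s) be the expected number of steps to first reach B from state s, with t(B) = 0. Conditioning on the first step:
t(E) = 1 + 0.5·t(E) + 0.3·t(F)
t(F) = 1 + 0.4·t(E) + 0.2·t(F)
Solving: t(E) = 3.9286, t(F) = 3.2143.
Expected steps from E to B: 3.9286.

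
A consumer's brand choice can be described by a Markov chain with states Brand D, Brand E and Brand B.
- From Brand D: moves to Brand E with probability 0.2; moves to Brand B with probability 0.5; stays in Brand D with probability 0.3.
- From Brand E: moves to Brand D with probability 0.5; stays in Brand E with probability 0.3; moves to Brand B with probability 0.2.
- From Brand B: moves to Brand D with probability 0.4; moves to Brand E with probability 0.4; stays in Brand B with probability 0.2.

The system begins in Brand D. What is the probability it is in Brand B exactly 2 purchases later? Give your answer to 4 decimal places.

Sum over the intermediate state after 1 purchase:
P = P(Brand D→Brand D)·P(Brand D→Brand B) + P(Brand D→Brand E)·P(Brand E→Brand B) + P(Brand D→Brand B)·P(Brand B→Brand B)
  = 0.3×0.5 + 0.2×0.2 + 0.5×0.2
  = 0.1500 + 0.0400 + 0.1000 = 0.2900

0.2900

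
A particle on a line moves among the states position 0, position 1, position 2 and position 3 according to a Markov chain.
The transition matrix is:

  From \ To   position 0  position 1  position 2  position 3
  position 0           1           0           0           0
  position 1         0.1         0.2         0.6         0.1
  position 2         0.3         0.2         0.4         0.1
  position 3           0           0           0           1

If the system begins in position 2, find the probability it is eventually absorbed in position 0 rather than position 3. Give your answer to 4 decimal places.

0.7222

Let h(s) be the probability of absorption at position 0 starting from transient state s. Then h(position 0) = 1 and h(position 3) = 0. By first-step analysis:
h(position 1) = 0.1·1 + 0.2·h(position 1) + 0.6·h(position 2) + 0.1·0
h(position 2) = 0.3·1 + 0.2·h(position 1) + 0.4·h(position 2) + 0.1·0
Solving: h(position 1) = 0.6667, h(position 2) = 0.7222.
Starting from position 2, the probability is 0.7222.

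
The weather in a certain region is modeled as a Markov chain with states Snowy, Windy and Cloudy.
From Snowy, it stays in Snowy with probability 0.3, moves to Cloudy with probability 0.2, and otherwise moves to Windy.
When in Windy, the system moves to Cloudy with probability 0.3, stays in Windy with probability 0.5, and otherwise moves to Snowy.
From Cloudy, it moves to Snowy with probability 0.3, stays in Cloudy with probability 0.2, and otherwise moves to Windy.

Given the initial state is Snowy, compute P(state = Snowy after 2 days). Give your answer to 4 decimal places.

0.2500

Sum over the intermediate state after 1 day:
P = P(Snowy→Snowy)·P(Snowy→Snowy) + P(Snowy→Windy)·P(Windy→Snowy) + P(Snowy→Cloudy)·P(Cloudy→Snowy)
  = 0.3×0.3 + 0.5×0.2 + 0.2×0.3
  = 0.0900 + 0.1000 + 0.0600 = 0.2500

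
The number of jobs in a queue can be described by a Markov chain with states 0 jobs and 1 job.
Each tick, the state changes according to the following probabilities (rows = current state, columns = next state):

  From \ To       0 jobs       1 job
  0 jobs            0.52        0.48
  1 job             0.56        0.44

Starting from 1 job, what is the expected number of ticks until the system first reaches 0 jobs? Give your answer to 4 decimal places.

1.7857

Let t(s) be the expected number of ticks to first reach 0 jobs from state s, with t(0 jobs) = 0. Conditioning on the first tick:
t(1 job) = 1 + 0.44·t(1 job)
Solving: t(1 job) = 1.7857.
Expected ticks from 1 job to 0 jobs: 1.7857.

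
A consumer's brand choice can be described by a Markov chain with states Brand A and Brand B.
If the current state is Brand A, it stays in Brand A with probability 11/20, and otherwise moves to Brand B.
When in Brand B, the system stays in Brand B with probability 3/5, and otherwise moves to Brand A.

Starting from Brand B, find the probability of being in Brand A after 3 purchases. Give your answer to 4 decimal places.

Propagate the distribution vector 3 purchases from Brand B.
After 0 purchases: (0.0000, 1.0000)
After 1 purchase: (0.4000, 0.6000)
After 2 purchases: (0.4600, 0.5400)
After 3 purchases: (0.4690, 0.5310)
P(in Brand A after 3 purchases) = 0.4690

0.4690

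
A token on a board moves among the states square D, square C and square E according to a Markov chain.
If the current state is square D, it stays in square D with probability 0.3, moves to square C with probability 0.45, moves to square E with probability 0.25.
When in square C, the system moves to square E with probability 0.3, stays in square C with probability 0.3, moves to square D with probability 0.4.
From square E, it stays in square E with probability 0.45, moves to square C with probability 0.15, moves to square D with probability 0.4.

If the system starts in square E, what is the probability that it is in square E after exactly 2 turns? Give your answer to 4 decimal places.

0.3475

Sum over the intermediate state after 1 turn:
P = P(square E→square D)·P(square D→square E) + P(square E→square C)·P(square C→square E) + P(square E→square E)·P(square E→square E)
  = 0.4×0.25 + 0.15×0.3 + 0.45×0.45
  = 0.1000 + 0.0450 + 0.2025 = 0.3475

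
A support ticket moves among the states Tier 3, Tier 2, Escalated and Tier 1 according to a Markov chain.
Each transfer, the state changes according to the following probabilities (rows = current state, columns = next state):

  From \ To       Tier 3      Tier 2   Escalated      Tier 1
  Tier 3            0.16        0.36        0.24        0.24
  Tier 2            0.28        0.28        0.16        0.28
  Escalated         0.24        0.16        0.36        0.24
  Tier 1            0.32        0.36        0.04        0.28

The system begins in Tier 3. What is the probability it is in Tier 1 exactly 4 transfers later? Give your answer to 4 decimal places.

Propagate the distribution vector 4 transfers from Tier 3.
After 0 transfers: (1.0000, 0.0000, 0.0000, 0.0000)
After 1 transfer: (0.1600, 0.3600, 0.2400, 0.2400)
After 2 transfers: (0.2608, 0.2832, 0.1920, 0.2640)
After 3 transfers: (0.2516, 0.2989, 0.1876, 0.2619)
After 4 transfers: (0.2528, 0.2986, 0.1862, 0.2624)
P(in Tier 1 after 4 transfers) = 0.2624

0.2624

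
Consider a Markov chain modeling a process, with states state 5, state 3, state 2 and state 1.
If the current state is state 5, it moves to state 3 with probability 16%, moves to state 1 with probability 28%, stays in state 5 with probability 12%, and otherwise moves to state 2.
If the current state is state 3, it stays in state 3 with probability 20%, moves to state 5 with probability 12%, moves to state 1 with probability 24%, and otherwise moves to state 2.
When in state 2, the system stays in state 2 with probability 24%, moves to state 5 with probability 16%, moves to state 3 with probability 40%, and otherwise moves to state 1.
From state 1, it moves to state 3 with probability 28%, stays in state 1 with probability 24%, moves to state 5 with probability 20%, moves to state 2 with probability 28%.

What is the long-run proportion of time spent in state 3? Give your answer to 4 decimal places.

Let the stationary distribution be π with π = πP and π_1 + π_2 + π_3 + π_4 = 1.
π_1 = 0.12·π_1 + 0.12·π_2 + 0.16·π_3 + 0.2·π_4
π_2 = 0.16·π_1 + 0.2·π_2 + 0.4·π_3 + 0.28·π_4
π_3 = 0.44·π_1 + 0.44·π_2 + 0.24·π_3 + 0.28·π_4
Solving with the normalization constraint gives π = (0.1520, 0.2797, 0.3356, 0.2327).
So the stationary probability of state 3 is 0.2797.

0.2797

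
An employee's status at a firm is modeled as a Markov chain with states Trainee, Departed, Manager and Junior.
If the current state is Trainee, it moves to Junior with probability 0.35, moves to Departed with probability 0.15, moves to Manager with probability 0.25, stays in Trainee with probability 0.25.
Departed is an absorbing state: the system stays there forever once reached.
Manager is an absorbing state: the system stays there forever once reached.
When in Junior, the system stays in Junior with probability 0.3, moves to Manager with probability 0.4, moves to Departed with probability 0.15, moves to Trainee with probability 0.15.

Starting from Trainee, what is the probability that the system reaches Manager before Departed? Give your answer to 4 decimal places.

Let h(s) be the probability of absorption at Manager starting from transient state s. Then h(Manager) = 1 and h(Departed) = 0. By first-step analysis:
h(Trainee) = 0.25·h(Trainee) + 0.15·0 + 0.25·1 + 0.35·h(Junior)
h(Junior) = 0.15·h(Trainee) + 0.15·0 + 0.4·1 + 0.3·h(Junior)
Solving: h(Trainee) = 0.6667, h(Junior) = 0.7143.
Starting from Trainee, the probability is 0.6667.

0.6667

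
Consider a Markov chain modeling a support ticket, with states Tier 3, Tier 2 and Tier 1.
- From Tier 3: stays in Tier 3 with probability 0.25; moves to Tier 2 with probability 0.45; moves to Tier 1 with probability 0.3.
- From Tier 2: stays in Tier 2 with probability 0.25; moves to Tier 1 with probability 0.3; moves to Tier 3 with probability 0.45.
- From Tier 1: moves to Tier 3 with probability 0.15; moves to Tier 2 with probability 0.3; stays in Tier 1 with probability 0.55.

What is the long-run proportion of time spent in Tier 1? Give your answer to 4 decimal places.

Let the stationary distribution be π with π = πP and π_1 + π_2 + π_3 = 1.
π_1 = 0.25·π_1 + 0.45·π_2 + 0.15·π_3
π_2 = 0.45·π_1 + 0.25·π_2 + 0.3·π_3
Solving with the normalization constraint gives π = (0.2750, 0.3250, 0.4000).
So the stationary probability of Tier 1 is 0.4000.

0.4000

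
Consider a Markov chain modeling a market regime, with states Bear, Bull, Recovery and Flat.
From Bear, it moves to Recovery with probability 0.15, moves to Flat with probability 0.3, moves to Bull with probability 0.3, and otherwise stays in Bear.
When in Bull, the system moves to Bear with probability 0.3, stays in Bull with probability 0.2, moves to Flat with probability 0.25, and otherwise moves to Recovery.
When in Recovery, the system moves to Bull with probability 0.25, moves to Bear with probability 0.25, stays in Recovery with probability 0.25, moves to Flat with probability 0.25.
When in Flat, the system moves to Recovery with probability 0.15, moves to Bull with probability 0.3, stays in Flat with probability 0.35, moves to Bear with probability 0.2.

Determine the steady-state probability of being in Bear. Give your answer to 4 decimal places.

0.2486

Let the stationary distribution be π with π = πP and π_1 + π_2 + π_3 + π_4 = 1.
π_1 = 0.25·π_1 + 0.3·π_2 + 0.25·π_3 + 0.2·π_4
π_2 = 0.3·π_1 + 0.2·π_2 + 0.25·π_3 + 0.3·π_4
π_3 = 0.15·π_1 + 0.25·π_2 + 0.25·π_3 + 0.15·π_4
Solving with the normalization constraint gives π = (0.2486, 0.2638, 0.1960, 0.2916).
So the stationary probability of Bear is 0.2486.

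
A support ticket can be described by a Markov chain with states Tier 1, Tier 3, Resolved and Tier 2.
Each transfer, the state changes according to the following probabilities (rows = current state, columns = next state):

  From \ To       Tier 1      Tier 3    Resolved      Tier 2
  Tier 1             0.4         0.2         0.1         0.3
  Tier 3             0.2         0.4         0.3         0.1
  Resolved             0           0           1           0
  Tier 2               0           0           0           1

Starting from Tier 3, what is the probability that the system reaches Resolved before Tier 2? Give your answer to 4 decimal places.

Let h(s) be the probability of absorption at Resolved starting from transient state s. Then h(Resolved) = 1 and h(Tier 2) = 0. By first-step analysis:
h(Tier 1) = 0.4·h(Tier 1) + 0.2·h(Tier 3) + 0.1·1 + 0.3·0
h(Tier 3) = 0.2·h(Tier 1) + 0.4·h(Tier 3) + 0.3·1 + 0.1·0
Solving: h(Tier 1) = 0.3750, h(Tier 3) = 0.6250.
Starting from Tier 3, the probability is 0.6250.

0.6250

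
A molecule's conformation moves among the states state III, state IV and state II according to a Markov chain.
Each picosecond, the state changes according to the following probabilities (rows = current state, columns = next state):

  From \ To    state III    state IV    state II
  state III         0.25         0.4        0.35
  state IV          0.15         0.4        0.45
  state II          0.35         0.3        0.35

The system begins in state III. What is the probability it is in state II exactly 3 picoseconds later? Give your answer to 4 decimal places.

0.3865

Propagate the distribution vector 3 picoseconds from state III.
After 0 picoseconds: (1.0000, 0.0000, 0.0000)
After 1 picosecond: (0.2500, 0.4000, 0.3500)
After 2 picoseconds: (0.2450, 0.3650, 0.3900)
After 3 picoseconds: (0.2525, 0.3610, 0.3865)
P(in state II after 3 picoseconds) = 0.3865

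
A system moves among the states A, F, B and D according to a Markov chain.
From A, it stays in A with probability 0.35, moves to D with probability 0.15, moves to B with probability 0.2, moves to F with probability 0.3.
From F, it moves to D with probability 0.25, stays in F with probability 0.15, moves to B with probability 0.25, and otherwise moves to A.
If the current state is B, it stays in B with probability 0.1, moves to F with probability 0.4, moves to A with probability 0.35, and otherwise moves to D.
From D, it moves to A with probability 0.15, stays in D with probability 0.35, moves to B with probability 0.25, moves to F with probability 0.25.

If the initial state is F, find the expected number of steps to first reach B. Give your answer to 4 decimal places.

4.2563

Let t(s) be the expected number of steps to first reach B from state s, with t(B) = 0. Conditioning on the first step:
t(A) = 1 + 0.35·t(A) + 0.3·t(F) + 0.15·t(D)
t(F) = 1 + 0.35·t(A) + 0.15·t(F) + 0.25·t(D)
t(D) = 1 + 0.15·t(A) + 0.25·t(F) + 0.35·t(D)
Solving: t(A) = 4.4740, t(F) = 4.2563, t(D) = 4.2080.
Expected steps from F to B: 4.2563.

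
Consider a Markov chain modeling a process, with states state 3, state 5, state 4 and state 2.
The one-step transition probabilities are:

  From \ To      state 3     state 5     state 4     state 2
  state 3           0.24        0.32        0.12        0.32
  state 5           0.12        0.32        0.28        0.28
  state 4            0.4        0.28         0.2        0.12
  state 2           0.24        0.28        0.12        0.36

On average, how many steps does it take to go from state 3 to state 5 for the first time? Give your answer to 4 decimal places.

3.3054

Let t(s) be the expected number of steps to first reach state 5 from state s, with t(state 5) = 0. Conditioning on the first step:
t(state 3) = 1 + 0.24·t(state 3) + 0.12·t(state 4) + 0.32·t(state 2)
t(state 4) = 1 + 0.4·t(state 3) + 0.2·t(state 4) + 0.12·t(state 2)
t(state 2) = 1 + 0.24·t(state 3) + 0.12·t(state 4) + 0.36·t(state 2)
Solving: t(state 3) = 3.3054, t(state 4) = 3.4192, t(state 2) = 3.4431.
Expected steps from state 3 to state 5: 3.3054.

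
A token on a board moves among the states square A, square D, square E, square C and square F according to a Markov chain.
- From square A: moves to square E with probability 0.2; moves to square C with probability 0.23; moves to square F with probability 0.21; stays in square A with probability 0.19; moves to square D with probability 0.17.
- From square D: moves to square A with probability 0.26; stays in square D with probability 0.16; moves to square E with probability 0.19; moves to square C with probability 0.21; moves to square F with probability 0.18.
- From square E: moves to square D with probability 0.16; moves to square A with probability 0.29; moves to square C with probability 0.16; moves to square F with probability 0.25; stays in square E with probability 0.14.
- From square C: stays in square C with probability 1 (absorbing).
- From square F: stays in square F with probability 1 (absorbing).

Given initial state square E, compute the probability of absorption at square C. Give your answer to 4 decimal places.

0.4494

Let h(s) be the probability of absorption at square C starting from transient state s. Then h(square C) = 1 and h(square F) = 0. By first-step analysis:
h(square A) = 0.19·h(square A) + 0.17·h(square D) + 0.2·h(square E) + 0.23·1 + 0.21·0
h(square D) = 0.26·h(square A) + 0.16·h(square D) + 0.19·h(square E) + 0.21·1 + 0.18·0
h(square E) = 0.29·h(square A) + 0.16·h(square D) + 0.14·h(square E) + 0.16·1 + 0.25·0
Solving: h(square A) = 0.5013, h(square D) = 0.5068, h(square E) = 0.4494.
Starting from square E, the probability is 0.4494.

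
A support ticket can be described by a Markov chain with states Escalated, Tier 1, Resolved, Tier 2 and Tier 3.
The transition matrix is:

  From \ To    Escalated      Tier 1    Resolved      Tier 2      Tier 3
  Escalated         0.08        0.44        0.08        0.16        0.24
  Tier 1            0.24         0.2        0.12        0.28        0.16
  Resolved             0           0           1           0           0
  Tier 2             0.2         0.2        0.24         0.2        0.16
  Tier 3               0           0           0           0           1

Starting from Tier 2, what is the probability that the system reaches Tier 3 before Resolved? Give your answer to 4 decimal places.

Let h(s) be the probability of absorption at Tier 3 starting from transient state s. Then h(Tier 3) = 1 and h(Resolved) = 0. By first-step analysis:
h(Escalated) = 0.08·h(Escalated) + 0.44·h(Tier 1) + 0.08·0 + 0.16·h(Tier 2) + 0.24·1
h(Tier 1) = 0.24·h(Escalated) + 0.2·h(Tier 1) + 0.12·0 + 0.28·h(Tier 2) + 0.16·1
h(Tier 2) = 0.2·h(Escalated) + 0.2·h(Tier 1) + 0.24·0 + 0.2·h(Tier 2) + 0.16·1
Solving: h(Escalated) = 0.6123, h(Tier 1) = 0.5559, h(Tier 2) = 0.4921.
Starting from Tier 2, the probability is 0.4921.

0.4921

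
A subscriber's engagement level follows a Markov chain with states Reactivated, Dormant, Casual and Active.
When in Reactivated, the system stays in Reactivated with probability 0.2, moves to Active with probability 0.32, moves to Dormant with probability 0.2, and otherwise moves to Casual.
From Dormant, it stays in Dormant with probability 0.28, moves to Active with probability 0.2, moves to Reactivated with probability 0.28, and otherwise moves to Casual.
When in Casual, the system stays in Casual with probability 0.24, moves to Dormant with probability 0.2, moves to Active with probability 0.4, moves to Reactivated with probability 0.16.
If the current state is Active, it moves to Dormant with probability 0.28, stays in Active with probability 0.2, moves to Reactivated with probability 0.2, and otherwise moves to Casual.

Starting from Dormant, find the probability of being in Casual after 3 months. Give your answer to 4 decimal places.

0.2710

Propagate the distribution vector 3 months from Dormant.
After 0 months: (0.0000, 1.0000, 0.0000, 0.0000)
After 1 month: (0.2800, 0.2800, 0.2400, 0.2000)
After 2 months: (0.2128, 0.2384, 0.2672, 0.2816)
After 3 months: (0.2084, 0.2416, 0.2710, 0.2790)
P(in Casual after 3 months) = 0.2710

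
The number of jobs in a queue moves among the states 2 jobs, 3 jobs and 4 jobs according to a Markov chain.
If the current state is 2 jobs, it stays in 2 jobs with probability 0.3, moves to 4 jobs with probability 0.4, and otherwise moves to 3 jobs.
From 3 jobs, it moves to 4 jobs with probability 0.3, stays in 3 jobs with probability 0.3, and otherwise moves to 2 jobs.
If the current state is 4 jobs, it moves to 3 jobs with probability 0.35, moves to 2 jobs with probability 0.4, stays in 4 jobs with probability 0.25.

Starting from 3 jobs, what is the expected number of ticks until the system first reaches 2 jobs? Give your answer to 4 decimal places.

Let t(s) be the expected number of ticks to first reach 2 jobs from state s, with t(2 jobs) = 0. Conditioning on the first tick:
t(3 jobs) = 1 + 0.3·t(3 jobs) + 0.3·t(4 jobs)
t(4 jobs) = 1 + 0.35·t(3 jobs) + 0.25·t(4 jobs)
Solving: t(3 jobs) = 2.5000, t(4 jobs) = 2.5000.
Expected ticks from 3 jobs to 2 jobs: 2.5000.

2.5000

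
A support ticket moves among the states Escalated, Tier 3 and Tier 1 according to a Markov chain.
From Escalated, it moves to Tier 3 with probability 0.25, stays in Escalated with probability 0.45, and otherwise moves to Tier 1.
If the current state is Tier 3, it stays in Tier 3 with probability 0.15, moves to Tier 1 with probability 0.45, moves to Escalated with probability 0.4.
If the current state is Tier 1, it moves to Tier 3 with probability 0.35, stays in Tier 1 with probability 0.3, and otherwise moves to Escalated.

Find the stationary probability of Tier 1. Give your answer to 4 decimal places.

0.3387

Let the stationary distribution be π with π = πP and π_1 + π_2 + π_3 = 1.
π_1 = 0.45·π_1 + 0.4·π_2 + 0.35·π_3
π_2 = 0.25·π_1 + 0.15·π_2 + 0.35·π_3
Solving with the normalization constraint gives π = (0.4032, 0.2581, 0.3387).
So the stationary probability of Tier 1 is 0.3387.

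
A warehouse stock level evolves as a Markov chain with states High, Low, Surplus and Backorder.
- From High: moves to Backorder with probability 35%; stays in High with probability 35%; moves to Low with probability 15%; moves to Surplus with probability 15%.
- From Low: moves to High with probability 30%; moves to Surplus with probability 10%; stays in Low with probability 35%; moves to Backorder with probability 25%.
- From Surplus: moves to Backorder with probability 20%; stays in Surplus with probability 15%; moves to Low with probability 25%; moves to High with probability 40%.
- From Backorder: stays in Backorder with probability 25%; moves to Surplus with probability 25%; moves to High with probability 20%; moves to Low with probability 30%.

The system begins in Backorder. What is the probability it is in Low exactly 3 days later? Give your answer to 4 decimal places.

0.2591

Propagate the distribution vector 3 days from Backorder.
After 0 days: (0.0000, 0.0000, 0.0000, 1.0000)
After 1 day: (0.2000, 0.3000, 0.2500, 0.2500)
After 2 days: (0.3100, 0.2725, 0.1600, 0.2575)
After 3 days: (0.3058, 0.2591, 0.1621, 0.2730)
P(in Low after 3 days) = 0.2591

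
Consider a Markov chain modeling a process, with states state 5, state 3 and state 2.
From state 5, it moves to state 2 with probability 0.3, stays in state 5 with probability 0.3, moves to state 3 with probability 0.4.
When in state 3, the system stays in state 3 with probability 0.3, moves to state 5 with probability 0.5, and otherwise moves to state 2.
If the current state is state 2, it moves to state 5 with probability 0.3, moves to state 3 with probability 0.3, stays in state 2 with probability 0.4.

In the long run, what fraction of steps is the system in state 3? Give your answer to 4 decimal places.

Let the stationary distribution be π with π = πP and π_1 + π_2 + π_3 = 1.
π_1 = 0.3·π_1 + 0.5·π_2 + 0.3·π_3
π_2 = 0.4·π_1 + 0.3·π_2 + 0.3·π_3
Solving with the normalization constraint gives π = (0.3673, 0.3367, 0.2959).
So the stationary probability of state 3 is 0.3367.

0.3367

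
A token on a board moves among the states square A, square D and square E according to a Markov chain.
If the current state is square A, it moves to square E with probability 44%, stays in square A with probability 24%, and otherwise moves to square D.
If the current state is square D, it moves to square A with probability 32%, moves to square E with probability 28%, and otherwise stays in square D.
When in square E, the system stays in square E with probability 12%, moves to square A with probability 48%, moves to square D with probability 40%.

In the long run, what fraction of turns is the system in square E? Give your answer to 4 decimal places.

0.2881

Let the stationary distribution be π with π = πP and π_1 + π_2 + π_3 = 1.
π_1 = 0.24·π_1 + 0.32·π_2 + 0.48·π_3
π_2 = 0.32·π_1 + 0.4·π_2 + 0.4·π_3
Solving with the normalization constraint gives π = (0.3390, 0.3729, 0.2881).
So the stationary probability of square E is 0.2881.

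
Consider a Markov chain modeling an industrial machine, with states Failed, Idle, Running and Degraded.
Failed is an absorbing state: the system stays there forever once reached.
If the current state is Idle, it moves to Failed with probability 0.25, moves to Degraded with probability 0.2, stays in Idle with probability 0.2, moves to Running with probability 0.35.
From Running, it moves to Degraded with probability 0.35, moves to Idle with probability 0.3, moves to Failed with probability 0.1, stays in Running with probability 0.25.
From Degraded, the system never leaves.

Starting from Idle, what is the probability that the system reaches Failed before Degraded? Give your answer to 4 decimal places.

0.4495

Let h(s) be the probability of absorption at Failed starting from transient state s. Then h(Failed) = 1 and h(Degraded) = 0. By first-step analysis:
h(Idle) = 0.25·1 + 0.2·h(Idle) + 0.35·h(Running) + 0.2·0
h(Running) = 0.1·1 + 0.3·h(Idle) + 0.25·h(Running) + 0.35·0
Solving: h(Idle) = 0.4495, h(Running) = 0.3131.
Starting from Idle, the probability is 0.4495.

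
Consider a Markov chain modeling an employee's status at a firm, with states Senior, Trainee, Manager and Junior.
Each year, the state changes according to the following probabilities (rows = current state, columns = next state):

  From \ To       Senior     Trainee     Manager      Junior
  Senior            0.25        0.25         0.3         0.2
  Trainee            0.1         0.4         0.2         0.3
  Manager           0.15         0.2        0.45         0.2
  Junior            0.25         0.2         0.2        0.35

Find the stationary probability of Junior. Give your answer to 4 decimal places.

Let the stationary distribution be π with π = πP and π_1 + π_2 + π_3 + π_4 = 1.
π_1 = 0.25·π_1 + 0.1·π_2 + 0.15·π_3 + 0.25·π_4
π_2 = 0.25·π_1 + 0.4·π_2 + 0.2·π_3 + 0.2·π_4
π_3 = 0.3·π_1 + 0.2·π_2 + 0.45·π_3 + 0.2·π_4
Solving with the normalization constraint gives π = (0.1817, 0.2614, 0.2909, 0.2660).
So the stationary probability of Junior is 0.2660.

0.2660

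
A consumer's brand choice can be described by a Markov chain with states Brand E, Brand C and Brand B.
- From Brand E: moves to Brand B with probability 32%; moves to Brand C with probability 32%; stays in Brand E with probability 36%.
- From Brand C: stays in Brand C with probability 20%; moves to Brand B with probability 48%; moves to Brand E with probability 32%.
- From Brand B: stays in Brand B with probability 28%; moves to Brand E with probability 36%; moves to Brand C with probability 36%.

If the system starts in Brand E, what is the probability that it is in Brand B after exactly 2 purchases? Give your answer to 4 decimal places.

0.3584

Sum over the intermediate state after 1 purchase:
P = P(Brand E→Brand E)·P(Brand E→Brand B) + P(Brand E→Brand C)·P(Brand C→Brand B) + P(Brand E→Brand B)·P(Brand B→Brand B)
  = 0.36×0.32 + 0.32×0.48 + 0.32×0.28
  = 0.1152 + 0.1536 + 0.0896 = 0.3584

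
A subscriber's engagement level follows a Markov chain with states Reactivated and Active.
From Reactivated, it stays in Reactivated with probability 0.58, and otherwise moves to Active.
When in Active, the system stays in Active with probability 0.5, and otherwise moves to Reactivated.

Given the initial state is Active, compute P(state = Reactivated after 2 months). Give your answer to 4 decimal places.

0.5400

Sum over the intermediate state after 1 month:
P = P(Active→Reactivated)·P(Reactivated→Reactivated) + P(Active→Active)·P(Active→Reactivated)
  = 0.5×0.58 + 0.5×0.5
  = 0.2900 + 0.2500 = 0.5400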